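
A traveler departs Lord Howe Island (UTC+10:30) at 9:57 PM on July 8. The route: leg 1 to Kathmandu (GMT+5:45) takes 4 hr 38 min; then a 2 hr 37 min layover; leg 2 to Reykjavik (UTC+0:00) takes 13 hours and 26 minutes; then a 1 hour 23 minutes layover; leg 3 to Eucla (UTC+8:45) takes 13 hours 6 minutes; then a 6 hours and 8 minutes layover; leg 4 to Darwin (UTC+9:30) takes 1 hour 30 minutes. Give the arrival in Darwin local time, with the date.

Convert departure to UTC: 9:57 PM − 10:30 = 11:27 AM UTC on Jul 8.
Add 4 hours and 38 minutes leg 1 → 4:05 PM UTC.
Add 2 hours 37 minutes layover in Kathmandu → 6:42 PM UTC.
Add 13 hours 26 minutes leg 2 → 8:08 AM UTC (Jul 9).
Add 1 hour 23 minutes layover in Reykjavik → 9:31 AM UTC.
Add 13 hours 6 minutes leg 3 → 10:37 PM UTC.
Add 6 hours 8 minutes layover in Eucla → 4:45 AM UTC (Jul 10).
Add 1 hour 30 minutes leg 4 → 6:15 AM UTC.
Darwin is UTC+9:30, so local arrival = 6:15 AM + 9:30 = 3:45 PM on Jul 10.

3:45 PM on July 10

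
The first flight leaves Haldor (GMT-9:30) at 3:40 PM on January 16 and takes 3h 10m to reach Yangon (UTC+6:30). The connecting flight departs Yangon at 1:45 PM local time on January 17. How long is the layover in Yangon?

Convert departure to UTC: 3:40 PM + 9:30 = 1:10 AM UTC on Jan 17.
Add 3 hours and 10 minutes flight time → 4:20 AM UTC.
Yangon is UTC+6:30, so local arrival = 4:20 AM + 6:30 = 10:50 AM on Jan 17.
Layover = 1:45 PM − 10:50 AM = 2 hours 55 minutes.

2 hours 55 minutes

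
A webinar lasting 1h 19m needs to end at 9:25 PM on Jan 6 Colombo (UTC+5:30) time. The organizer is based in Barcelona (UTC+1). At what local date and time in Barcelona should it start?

3:36 PM on Jan 6

Target end time in UTC: 9:25 PM − 5:30 = 3:55 PM on Jan 6.
Subtract 1 hour and 19 minutes → start 2:36 PM UTC on Jan 6.
Barcelona is UTC+1:00: 2:36 PM + 1:00 = 3:36 PM on Jan 6.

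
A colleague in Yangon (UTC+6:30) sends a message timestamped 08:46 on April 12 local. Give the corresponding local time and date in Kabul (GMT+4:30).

06:46 on Apr 12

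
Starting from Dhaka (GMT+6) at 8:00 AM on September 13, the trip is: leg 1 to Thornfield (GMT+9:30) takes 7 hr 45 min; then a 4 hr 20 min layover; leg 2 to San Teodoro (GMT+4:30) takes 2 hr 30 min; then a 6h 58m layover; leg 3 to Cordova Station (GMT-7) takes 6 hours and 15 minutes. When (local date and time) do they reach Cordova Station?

10:48 PM on Sep 13

Convert departure to UTC: 8:00 AM − 6:00 = 2:00 AM UTC on Sep 13.
Add 7 hours 45 minutes leg 1 → 9:45 AM UTC.
Add 4 hours 20 minutes layover in Thornfield → 2:05 PM UTC.
Add 2 hours 30 minutes leg 2 → 4:35 PM UTC.
Add 6 hours and 58 minutes layover in San Teodoro → 11:33 PM UTC.
Add 6 hours 15 minutes leg 3 → 5:48 AM UTC (Sep 14).
Cordova Station is UTC−7:00, so local arrival = 5:48 AM − 7:00 = 10:48 PM on Sep 13.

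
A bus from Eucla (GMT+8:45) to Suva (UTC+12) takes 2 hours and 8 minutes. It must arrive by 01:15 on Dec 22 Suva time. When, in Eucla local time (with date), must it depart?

Target arrival in UTC: 01:15 − 12:00 = 13:15 on Dec 21.
Subtract 2 hours and 8 minutes → departure 11:07 UTC on Dec 21.
Eucla is UTC+8:45: 11:07 + 8:45 = 19:52 on Dec 21.

19:52 on December 21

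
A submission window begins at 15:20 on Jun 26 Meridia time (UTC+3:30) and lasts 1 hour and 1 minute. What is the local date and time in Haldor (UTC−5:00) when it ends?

07:51 on June 26

Convert start to UTC: 15:20 − 3:30 = 11:50 UTC on Jun 26.
Add 1 hour and 1 minute duration → 12:51 UTC.
Haldor is UTC−5:00, so local end time = 12:51 − 5:00 = 07:51 on Jun 26.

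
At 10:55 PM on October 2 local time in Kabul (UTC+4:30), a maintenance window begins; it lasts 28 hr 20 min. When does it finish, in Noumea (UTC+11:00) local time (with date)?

Convert start to UTC: 10:55 PM − 4:30 = 6:25 PM UTC on Oct 2.
Add 28 hours 20 minutes duration → 10:45 PM UTC (Oct 3).
Noumea is UTC+11:00, so local end time = 10:45 PM + 11:00 = 9:45 AM on Oct 4.

9:45 AM on October 4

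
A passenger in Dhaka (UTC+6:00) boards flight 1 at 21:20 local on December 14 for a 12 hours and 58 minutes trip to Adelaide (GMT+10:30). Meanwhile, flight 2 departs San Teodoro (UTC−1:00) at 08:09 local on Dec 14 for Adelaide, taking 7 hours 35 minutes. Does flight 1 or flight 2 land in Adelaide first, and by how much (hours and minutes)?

Flight 1 in UTC: 21:20 − 6:00 = 15:20 on Dec 14.
+12 hours 58 minutes → arrive 04:18 UTC on Dec 15.
Flight 2 in UTC: 08:09 + 1:00 = 09:09 on Dec 14.
+7 hours 35 minutes → arrive 16:44 UTC on Dec 14.
Flight 2 lands earlier by 11 hours 34 minutes.

the second, by 11 hours 34 minutes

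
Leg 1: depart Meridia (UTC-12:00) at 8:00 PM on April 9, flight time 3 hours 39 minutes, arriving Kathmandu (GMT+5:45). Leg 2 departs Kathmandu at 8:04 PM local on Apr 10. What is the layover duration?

Convert departure to UTC: 8:00 PM + 12:00 = 8:00 AM UTC on Apr 10.
Add 3 hours and 39 minutes flight time → 11:39 AM UTC.
Kathmandu is UTC+5:45, so local arrival = 11:39 AM + 5:45 = 5:24 PM on Apr 10.
Layover = 8:04 PM − 5:24 PM = 2 hours 40 minutes.

2 hours 40 minutes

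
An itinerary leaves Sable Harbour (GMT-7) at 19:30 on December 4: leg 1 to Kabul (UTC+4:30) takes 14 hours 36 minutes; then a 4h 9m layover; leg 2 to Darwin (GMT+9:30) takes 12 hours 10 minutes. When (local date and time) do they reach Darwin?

Convert departure to UTC: 19:30 + 7:00 = 02:30 UTC on Dec 5.
Add 14 hours 36 minutes leg 1 → 17:06 UTC.
Add 4 hours 9 minutes layover in Kabul → 21:15 UTC.
Add 12 hours 10 minutes leg 2 → 09:25 UTC (Dec 6).
Darwin is UTC+9:30, so local arrival = 09:25 + 9:30 = 18:55 on Dec 6.

18:55 on December 6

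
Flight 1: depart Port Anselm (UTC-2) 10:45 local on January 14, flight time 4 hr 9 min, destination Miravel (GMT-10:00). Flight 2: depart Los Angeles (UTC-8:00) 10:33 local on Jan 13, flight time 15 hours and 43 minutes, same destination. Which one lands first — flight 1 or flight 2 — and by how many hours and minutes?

the second, by 6 hours 38 minutes

Flight 1 in UTC: 10:45 + 2:00 = 12:45 on Jan 14.
+4 hours and 9 minutes → arrive 16:54 UTC on Jan 14.
Flight 2 in UTC: 10:33 + 8:00 = 18:33 on Jan 13.
+15 hours and 43 minutes → arrive 10:16 UTC on Jan 14.
Flight 2 lands earlier by 6 hours 38 minutes.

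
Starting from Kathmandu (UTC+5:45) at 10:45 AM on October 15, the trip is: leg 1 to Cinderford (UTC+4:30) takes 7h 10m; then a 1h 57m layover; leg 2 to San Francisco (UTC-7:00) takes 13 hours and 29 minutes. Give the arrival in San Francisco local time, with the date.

8:36 PM on October 15

Convert departure to UTC: 10:45 AM − 5:45 = 5:00 AM UTC on Oct 15.
Add 7 hours 10 minutes leg 1 → 12:10 PM UTC.
Add 1 hour and 57 minutes layover in Cinderford → 2:07 PM UTC.
Add 13 hours 29 minutes leg 2 → 3:36 AM UTC (Oct 16).
San Francisco is UTC−7:00, so local arrival = 3:36 AM − 7:00 = 8:36 PM on Oct 15.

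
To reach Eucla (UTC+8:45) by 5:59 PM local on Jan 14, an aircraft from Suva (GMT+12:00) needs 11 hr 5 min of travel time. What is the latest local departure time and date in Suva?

Target arrival in UTC: 5:59 PM − 8:45 = 9:14 AM on Jan 14.
Subtract 11 hours 5 minutes → departure 10:09 PM UTC on Jan 13.
Suva is UTC+12:00: 10:09 PM + 12:00 = 10:09 AM on Jan 14.

10:09 AM on January 14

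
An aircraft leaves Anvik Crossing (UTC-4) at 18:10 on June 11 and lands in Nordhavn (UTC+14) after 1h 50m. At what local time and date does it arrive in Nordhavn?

14:00 on June 12

Nordhavn is 18:00 ahead of Anvik Crossing.
After 1 hour 50 minutes it is 20:00 in Anvik Crossing.
Shift by the zone difference: 20:00 + 18:00 = 14:00 on Jun 12 in Nordhavn.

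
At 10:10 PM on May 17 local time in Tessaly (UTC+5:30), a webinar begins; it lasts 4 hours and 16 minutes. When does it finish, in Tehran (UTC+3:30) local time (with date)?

12:26 AM on May 18

Convert start to UTC: 10:10 PM − 5:30 = 4:40 PM UTC on May 17.
Add 4 hours 16 minutes duration → 8:56 PM UTC.
Tehran is UTC+3:30, so local end time = 8:56 PM + 3:30 = 12:26 AM on May 18.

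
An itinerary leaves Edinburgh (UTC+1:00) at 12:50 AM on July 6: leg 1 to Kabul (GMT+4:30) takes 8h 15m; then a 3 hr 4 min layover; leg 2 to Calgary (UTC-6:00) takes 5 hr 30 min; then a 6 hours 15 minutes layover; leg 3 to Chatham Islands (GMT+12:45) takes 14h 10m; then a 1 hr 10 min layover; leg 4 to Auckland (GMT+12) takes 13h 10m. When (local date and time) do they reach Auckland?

Convert departure to UTC: 12:50 AM − 1:00 = 11:50 PM UTC on Jul 5.
Add 8 hours and 15 minutes leg 1 → 8:05 AM UTC (Jul 6).
Add 3 hours and 4 minutes layover in Kabul → 11:09 AM UTC.
Add 5 hours and 30 minutes leg 2 → 4:39 PM UTC.
Add 6 hours and 15 minutes layover in Calgary → 10:54 PM UTC.
Add 14 hours and 10 minutes leg 3 → 1:04 PM UTC (Jul 7).
Add 1 hour and 10 minutes layover in Chatham Islands → 2:14 PM UTC.
Add 13 hours and 10 minutes leg 4 → 3:24 AM UTC (Jul 8).
Auckland is UTC+12:00, so local arrival = 3:24 AM + 12:00 = 3:24 PM on Jul 8.

3:24 PM on Jul 8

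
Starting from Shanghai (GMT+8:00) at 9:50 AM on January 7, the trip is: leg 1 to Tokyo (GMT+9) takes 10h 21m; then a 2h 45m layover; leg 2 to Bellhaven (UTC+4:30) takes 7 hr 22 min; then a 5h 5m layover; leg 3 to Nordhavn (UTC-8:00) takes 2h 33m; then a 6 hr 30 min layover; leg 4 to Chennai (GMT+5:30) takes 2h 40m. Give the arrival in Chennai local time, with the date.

8:36 PM on January 8

Convert departure to UTC: 9:50 AM − 8:00 = 1:50 AM UTC on Jan 7.
Add 10 hours and 21 minutes leg 1 → 12:11 PM UTC.
Add 2 hours and 45 minutes layover in Tokyo → 2:56 PM UTC.
Add 7 hours and 22 minutes leg 2 → 10:18 PM UTC.
Add 5 hours and 5 minutes layover in Bellhaven → 3:23 AM UTC (Jan 8).
Add 2 hours 33 minutes leg 3 → 5:56 AM UTC.
Add 6 hours and 30 minutes layover in Nordhavn → 12:26 PM UTC.
Add 2 hours and 40 minutes leg 4 → 3:06 PM UTC.
Chennai is UTC+5:30, so local arrival = 3:06 PM + 5:30 = 8:36 PM on Jan 8.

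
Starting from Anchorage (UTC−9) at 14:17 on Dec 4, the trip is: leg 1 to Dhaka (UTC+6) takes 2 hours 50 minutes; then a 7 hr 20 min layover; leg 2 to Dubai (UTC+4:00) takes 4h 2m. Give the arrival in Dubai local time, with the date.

Convert departure to UTC: 14:17 + 9:00 = 23:17 UTC on Dec 4.
Add 2 hours and 50 minutes leg 1 → 02:07 UTC (Dec 5).
Add 7 hours 20 minutes layover in Dhaka → 09:27 UTC.
Add 4 hours and 2 minutes leg 2 → 13:29 UTC.
Dubai is UTC+4:00, so local arrival = 13:29 + 4:00 = 17:29 on Dec 5.

17:29 on December 5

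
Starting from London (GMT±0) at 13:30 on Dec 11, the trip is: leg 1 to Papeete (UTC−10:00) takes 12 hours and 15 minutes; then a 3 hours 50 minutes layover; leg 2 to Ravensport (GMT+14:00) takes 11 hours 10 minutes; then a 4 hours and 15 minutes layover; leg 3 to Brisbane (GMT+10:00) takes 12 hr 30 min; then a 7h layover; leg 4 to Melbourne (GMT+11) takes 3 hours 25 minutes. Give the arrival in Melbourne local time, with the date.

London is at UTC+0, so departure is already 13:30 UTC on Dec 11.
Add 12 hours 15 minutes leg 1 → 01:45 UTC (Dec 12).
Add 3 hours and 50 minutes layover in Papeete → 05:35 UTC.
Add 11 hours 10 minutes leg 2 → 16:45 UTC.
Add 4 hours 15 minutes layover in Ravensport → 21:00 UTC.
Add 12 hours 30 minutes leg 3 → 09:30 UTC (Dec 13).
Add 7 hours layover in Brisbane → 16:30 UTC.
Add 3 hours 25 minutes leg 4 → 19:55 UTC.
Melbourne is UTC+11:00, so local arrival = 19:55 + 11:00 = 06:55 on Dec 14.

06:55 on December 14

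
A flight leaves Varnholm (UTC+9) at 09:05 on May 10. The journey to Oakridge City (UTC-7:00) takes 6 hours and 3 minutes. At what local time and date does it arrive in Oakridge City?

23:08 on May 9

Convert departure to UTC: 09:05 − 9:00 = 00:05 UTC on May 10.
Add 6 hours 3 minutes travel time → 06:08 UTC.
Oakridge City is UTC−7:00, so local arrival = 06:08 − 7:00 = 23:08 on May 9.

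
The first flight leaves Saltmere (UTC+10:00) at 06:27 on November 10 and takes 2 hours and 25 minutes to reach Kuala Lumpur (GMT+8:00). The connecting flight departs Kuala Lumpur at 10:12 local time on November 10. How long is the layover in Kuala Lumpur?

Convert departure to UTC: 06:27 − 10:00 = 20:27 UTC on Nov 9.
Add 2 hours and 25 minutes flight time → 22:52 UTC.
Kuala Lumpur is UTC+8:00, so local arrival = 22:52 + 8:00 = 06:52 on Nov 10.
Layover = 10:12 − 06:52 = 3 hours 20 minutes.

3 hours 20 minutes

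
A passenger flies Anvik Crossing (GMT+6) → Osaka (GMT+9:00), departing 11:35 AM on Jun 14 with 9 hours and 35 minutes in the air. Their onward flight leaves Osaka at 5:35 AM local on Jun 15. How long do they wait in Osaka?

5 hours 25 minutes

Convert departure to UTC: 11:35 AM − 6:00 = 5:35 AM UTC on Jun 14.
Add 9 hours and 35 minutes flight time → 3:10 PM UTC.
Osaka is UTC+9:00, so local arrival = 3:10 PM + 9:00 = 12:10 AM on Jun 15.
Layover = 5:35 AM − 12:10 AM = 5 hours 25 minutes.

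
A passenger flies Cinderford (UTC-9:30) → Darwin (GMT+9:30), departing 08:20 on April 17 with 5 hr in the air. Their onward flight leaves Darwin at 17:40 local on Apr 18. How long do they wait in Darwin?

Convert departure to UTC: 08:20 + 9:30 = 17:50 UTC on Apr 17.
Add 5 hours flight time → 22:50 UTC.
Darwin is UTC+9:30, so local arrival = 22:50 + 9:30 = 08:20 on Apr 18.
Layover = 17:40 − 08:20 = 9 hours 20 minutes.

9 hours 20 minutes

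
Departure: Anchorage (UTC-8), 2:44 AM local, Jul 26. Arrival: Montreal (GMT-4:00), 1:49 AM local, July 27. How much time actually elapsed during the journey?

Departure in UTC: 2:44 AM + 8:00 = 10:44 AM on Jul 26.
Arrival in UTC: 1:49 AM + 4:00 = 5:49 AM on Jul 27.
Elapsed = 5:49 AM − 10:44 AM (+1 day) = 19 hours 5 minutes.

19 hours 5 minutes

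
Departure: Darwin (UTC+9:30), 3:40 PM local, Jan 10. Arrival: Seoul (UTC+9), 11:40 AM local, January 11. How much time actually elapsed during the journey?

Departure in UTC: 3:40 PM − 9:30 = 6:10 AM on Jan 10.
Arrival in UTC: 11:40 AM − 9:00 = 2:40 AM on Jan 11.
Elapsed = 2:40 AM − 6:10 AM (+1 day) = 20 hours 30 minutes.

20 hours 30 minutes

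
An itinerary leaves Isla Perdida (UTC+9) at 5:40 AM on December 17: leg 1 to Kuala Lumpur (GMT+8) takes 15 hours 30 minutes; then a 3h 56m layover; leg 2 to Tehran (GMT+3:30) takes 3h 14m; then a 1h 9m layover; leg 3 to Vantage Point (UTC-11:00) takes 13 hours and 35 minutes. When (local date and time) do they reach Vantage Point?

11:04 PM on December 17

Convert departure to UTC: 5:40 AM − 9:00 = 8:40 PM UTC on Dec 16.
Add 15 hours 30 minutes leg 1 → 12:10 PM UTC (Dec 17).
Add 3 hours 56 minutes layover in Kuala Lumpur → 4:06 PM UTC.
Add 3 hours and 14 minutes leg 2 → 7:20 PM UTC.
Add 1 hour and 9 minutes layover in Tehran → 8:29 PM UTC.
Add 13 hours 35 minutes leg 3 → 10:04 AM UTC (Dec 18).
Vantage Point is UTC−11:00, so local arrival = 10:04 AM − 11:00 = 11:04 PM on Dec 17.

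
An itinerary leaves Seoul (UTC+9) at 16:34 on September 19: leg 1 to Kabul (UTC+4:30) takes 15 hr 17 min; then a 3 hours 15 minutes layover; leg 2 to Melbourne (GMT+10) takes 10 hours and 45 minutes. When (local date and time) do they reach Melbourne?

22:51 on Sep 20

Convert departure to UTC: 16:34 − 9:00 = 07:34 UTC on Sep 19.
Add 15 hours 17 minutes leg 1 → 22:51 UTC.
Add 3 hours and 15 minutes layover in Kabul → 02:06 UTC (Sep 20).
Add 10 hours and 45 minutes leg 2 → 12:51 UTC.
Melbourne is UTC+10:00, so local arrival = 12:51 + 10:00 = 22:51 on Sep 20.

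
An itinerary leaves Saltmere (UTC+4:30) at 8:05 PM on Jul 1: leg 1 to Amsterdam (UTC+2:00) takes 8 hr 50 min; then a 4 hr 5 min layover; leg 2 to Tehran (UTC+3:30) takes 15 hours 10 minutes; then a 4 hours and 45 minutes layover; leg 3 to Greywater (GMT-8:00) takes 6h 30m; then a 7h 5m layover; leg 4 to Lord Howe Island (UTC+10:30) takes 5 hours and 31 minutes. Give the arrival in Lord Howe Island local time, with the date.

Convert departure to UTC: 8:05 PM − 4:30 = 3:35 PM UTC on Jul 1.
Add 8 hours 50 minutes leg 1 → 12:25 AM UTC (Jul 2).
Add 4 hours and 5 minutes layover in Amsterdam → 4:30 AM UTC.
Add 15 hours and 10 minutes leg 2 → 7:40 PM UTC.
Add 4 hours and 45 minutes layover in Tehran → 12:25 AM UTC (Jul 3).
Add 6 hours 30 minutes leg 3 → 6:55 AM UTC.
Add 7 hours and 5 minutes layover in Greywater → 2:00 PM UTC.
Add 5 hours 31 minutes leg 4 → 7:31 PM UTC.
Lord Howe Island is UTC+10:30, so local arrival = 7:31 PM + 10:30 = 6:01 AM on Jul 4.

6:01 AM on July 4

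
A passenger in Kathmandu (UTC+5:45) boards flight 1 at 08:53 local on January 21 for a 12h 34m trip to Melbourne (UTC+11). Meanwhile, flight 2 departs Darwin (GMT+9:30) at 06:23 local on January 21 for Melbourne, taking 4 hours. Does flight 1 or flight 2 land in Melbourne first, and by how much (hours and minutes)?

Flight 1 in UTC: 08:53 − 5:45 = 03:08 on Jan 21.
+12 hours 34 minutes → arrive 15:42 UTC on Jan 21.
Flight 2 in UTC: 06:23 − 9:30 = 20:53 on Jan 20.
+4 hours → arrive 00:53 UTC on Jan 21.
Flight 2 lands earlier by 14 hours 49 minutes.

the second, by 14 hours 49 minutes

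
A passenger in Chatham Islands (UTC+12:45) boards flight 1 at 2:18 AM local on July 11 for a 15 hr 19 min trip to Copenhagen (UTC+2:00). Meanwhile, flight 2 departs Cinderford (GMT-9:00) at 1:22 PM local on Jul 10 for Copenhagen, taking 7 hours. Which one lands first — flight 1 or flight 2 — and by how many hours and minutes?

the first, by 30 minutes

Flight 1 in UTC: 2:18 AM − 12:45 = 1:33 PM on Jul 10.
+15 hours and 19 minutes → arrive 4:52 AM UTC on Jul 11.
Flight 2 in UTC: 1:22 PM + 9:00 = 10:22 PM on Jul 10.
+7 hours → arrive 5:22 AM UTC on Jul 11.
Flight 1 lands earlier by 30 minutes.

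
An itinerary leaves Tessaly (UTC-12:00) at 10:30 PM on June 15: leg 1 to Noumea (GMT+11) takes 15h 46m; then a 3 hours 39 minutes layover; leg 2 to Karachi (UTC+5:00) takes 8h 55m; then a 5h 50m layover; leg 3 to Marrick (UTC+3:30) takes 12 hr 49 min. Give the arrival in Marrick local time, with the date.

12:59 PM on June 18

Convert departure to UTC: 10:30 PM + 12:00 = 10:30 AM UTC on Jun 16.
Add 15 hours and 46 minutes leg 1 → 2:16 AM UTC (Jun 17).
Add 3 hours 39 minutes layover in Noumea → 5:55 AM UTC.
Add 8 hours 55 minutes leg 2 → 2:50 PM UTC.
Add 5 hours 50 minutes layover in Karachi → 8:40 PM UTC.
Add 12 hours and 49 minutes leg 3 → 9:29 AM UTC (Jun 18).
Marrick is UTC+3:30, so local arrival = 9:29 AM + 3:30 = 12:59 PM on Jun 18.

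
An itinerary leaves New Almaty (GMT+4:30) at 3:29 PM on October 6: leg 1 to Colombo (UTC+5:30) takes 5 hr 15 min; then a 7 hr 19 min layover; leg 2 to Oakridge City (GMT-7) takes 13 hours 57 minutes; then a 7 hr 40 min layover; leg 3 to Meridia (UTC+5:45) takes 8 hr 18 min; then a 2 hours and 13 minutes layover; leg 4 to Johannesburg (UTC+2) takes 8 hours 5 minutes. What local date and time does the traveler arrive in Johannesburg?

Convert departure to UTC: 3:29 PM − 4:30 = 10:59 AM UTC on Oct 6.
Add 5 hours and 15 minutes leg 1 → 4:14 PM UTC.
Add 7 hours and 19 minutes layover in Colombo → 11:33 PM UTC.
Add 13 hours 57 minutes leg 2 → 1:30 PM UTC (Oct 7).
Add 7 hours and 40 minutes layover in Oakridge City → 9:10 PM UTC.
Add 8 hours 18 minutes leg 3 → 5:28 AM UTC (Oct 8).
Add 2 hours and 13 minutes layover in Meridia → 7:41 AM UTC.
Add 8 hours 5 minutes leg 4 → 3:46 PM UTC.
Johannesburg is UTC+2:00, so local arrival = 3:46 PM + 2:00 = 5:46 PM on Oct 8.

5:46 PM on October 8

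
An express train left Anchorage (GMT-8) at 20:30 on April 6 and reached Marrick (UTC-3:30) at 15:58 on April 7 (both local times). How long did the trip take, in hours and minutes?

14 hours 58 minutes

Departure in UTC: 20:30 + 8:00 = 04:30 on Apr 7.
Arrival in UTC: 15:58 + 3:30 = 19:28 on Apr 7.
Elapsed = 19:28 − 04:30 = 14 hours 58 minutes.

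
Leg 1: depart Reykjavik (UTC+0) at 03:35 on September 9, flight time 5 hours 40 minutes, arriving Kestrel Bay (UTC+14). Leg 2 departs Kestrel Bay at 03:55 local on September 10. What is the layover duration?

4 hours 40 minutes

Reykjavik is at UTC+0, so departure is already 03:35 UTC on Sep 9.
Add 5 hours 40 minutes flight time → 09:15 UTC.
Kestrel Bay is UTC+14:00, so local arrival = 09:15 + 14:00 = 23:15 on Sep 9.
Layover = 03:55 − 23:15 (+1 day) = 4 hours 40 minutes.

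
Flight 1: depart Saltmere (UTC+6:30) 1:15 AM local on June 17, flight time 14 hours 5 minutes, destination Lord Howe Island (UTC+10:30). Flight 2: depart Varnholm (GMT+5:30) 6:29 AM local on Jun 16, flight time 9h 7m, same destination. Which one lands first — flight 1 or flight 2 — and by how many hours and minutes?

Flight 1 in UTC: 1:15 AM − 6:30 = 6:45 PM on Jun 16.
+14 hours 5 minutes → arrive 8:50 AM UTC on Jun 17.
Flight 2 in UTC: 6:29 AM − 5:30 = 12:59 AM on Jun 16.
+9 hours and 7 minutes → arrive 10:06 AM UTC on Jun 16.
Flight 2 lands earlier by 22 hours 44 minutes.

the second, by 22 hours 44 minutes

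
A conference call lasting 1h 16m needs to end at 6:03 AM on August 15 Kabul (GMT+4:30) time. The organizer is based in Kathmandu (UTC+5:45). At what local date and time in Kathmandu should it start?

6:02 AM on Aug 15

Target end time in UTC: 6:03 AM − 4:30 = 1:33 AM on Aug 15.
Subtract 1 hour 16 minutes → start 12:17 AM UTC on Aug 15.
Kathmandu is UTC+5:45: 12:17 AM + 5:45 = 6:02 AM on Aug 15.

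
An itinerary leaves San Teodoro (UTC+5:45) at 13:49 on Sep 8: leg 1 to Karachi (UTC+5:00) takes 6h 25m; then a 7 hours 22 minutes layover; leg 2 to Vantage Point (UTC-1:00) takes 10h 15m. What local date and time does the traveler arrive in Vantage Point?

07:06 on Sep 9

Convert departure to UTC: 13:49 − 5:45 = 08:04 UTC on Sep 8.
Add 6 hours and 25 minutes leg 1 → 14:29 UTC.
Add 7 hours 22 minutes layover in Karachi → 21:51 UTC.
Add 10 hours 15 minutes leg 2 → 08:06 UTC (Sep 9).
Vantage Point is UTC−1:00, so local arrival = 08:06 − 1:00 = 07:06 on Sep 9.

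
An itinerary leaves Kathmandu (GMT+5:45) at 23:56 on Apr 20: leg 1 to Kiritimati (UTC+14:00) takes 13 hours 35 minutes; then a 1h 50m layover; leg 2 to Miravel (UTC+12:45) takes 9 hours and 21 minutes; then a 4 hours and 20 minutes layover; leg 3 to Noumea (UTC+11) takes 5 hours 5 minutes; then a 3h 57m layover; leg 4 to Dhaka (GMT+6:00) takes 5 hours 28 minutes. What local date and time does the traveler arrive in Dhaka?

19:47 on April 22

Convert departure to UTC: 23:56 − 5:45 = 18:11 UTC on Apr 20.
Add 13 hours 35 minutes leg 1 → 07:46 UTC (Apr 21).
Add 1 hour 50 minutes layover in Kiritimati → 09:36 UTC.
Add 9 hours 21 minutes leg 2 → 18:57 UTC.
Add 4 hours and 20 minutes layover in Miravel → 23:17 UTC.
Add 5 hours 5 minutes leg 3 → 04:22 UTC (Apr 22).
Add 3 hours and 57 minutes layover in Noumea → 08:19 UTC.
Add 5 hours 28 minutes leg 4 → 13:47 UTC.
Dhaka is UTC+6:00, so local arrival = 13:47 + 6:00 = 19:47 on Apr 22.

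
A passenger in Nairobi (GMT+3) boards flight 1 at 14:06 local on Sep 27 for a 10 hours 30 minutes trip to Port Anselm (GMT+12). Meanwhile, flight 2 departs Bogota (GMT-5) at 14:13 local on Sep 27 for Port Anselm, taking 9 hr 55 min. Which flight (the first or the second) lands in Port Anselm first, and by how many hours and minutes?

the first, by 7 hours 32 minutes

Flight 1 in UTC: 14:06 − 3:00 = 11:06 on Sep 27.
+10 hours 30 minutes → arrive 21:36 UTC on Sep 27.
Flight 2 in UTC: 14:13 + 5:00 = 19:13 on Sep 27.
+9 hours 55 minutes → arrive 05:08 UTC on Sep 28.
Flight 1 lands earlier by 7 hours 32 minutes.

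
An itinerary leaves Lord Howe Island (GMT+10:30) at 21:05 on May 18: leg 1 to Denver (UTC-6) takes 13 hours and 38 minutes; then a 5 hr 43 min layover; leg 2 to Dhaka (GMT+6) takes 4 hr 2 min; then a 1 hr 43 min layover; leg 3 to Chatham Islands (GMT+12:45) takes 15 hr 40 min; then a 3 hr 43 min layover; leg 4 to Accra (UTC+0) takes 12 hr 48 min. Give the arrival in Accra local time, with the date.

19:52 on May 20

Convert departure to UTC: 21:05 − 10:30 = 10:35 UTC on May 18.
Add 13 hours and 38 minutes leg 1 → 00:13 UTC (May 19).
Add 5 hours and 43 minutes layover in Denver → 05:56 UTC.
Add 4 hours and 2 minutes leg 2 → 09:58 UTC.
Add 1 hour and 43 minutes layover in Dhaka → 11:41 UTC.
Add 15 hours and 40 minutes leg 3 → 03:21 UTC (May 20).
Add 3 hours and 43 minutes layover in Chatham Islands → 07:04 UTC.
Add 12 hours and 48 minutes leg 4 → 19:52 UTC.
Accra is UTC+0, so local arrival is the same: 19:52 on May 20.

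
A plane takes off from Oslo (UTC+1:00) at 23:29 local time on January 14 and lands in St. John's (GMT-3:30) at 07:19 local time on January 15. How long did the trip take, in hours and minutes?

12 hours 20 minutes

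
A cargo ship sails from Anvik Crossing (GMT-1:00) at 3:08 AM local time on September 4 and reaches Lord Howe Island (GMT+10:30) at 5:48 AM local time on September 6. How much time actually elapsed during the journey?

39 hours 10 minutes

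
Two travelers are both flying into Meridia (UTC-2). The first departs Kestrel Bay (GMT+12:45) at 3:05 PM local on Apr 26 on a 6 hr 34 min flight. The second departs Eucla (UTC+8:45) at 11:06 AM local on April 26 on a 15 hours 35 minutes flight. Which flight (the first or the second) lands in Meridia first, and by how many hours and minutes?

the first, by 9 hours 2 minutes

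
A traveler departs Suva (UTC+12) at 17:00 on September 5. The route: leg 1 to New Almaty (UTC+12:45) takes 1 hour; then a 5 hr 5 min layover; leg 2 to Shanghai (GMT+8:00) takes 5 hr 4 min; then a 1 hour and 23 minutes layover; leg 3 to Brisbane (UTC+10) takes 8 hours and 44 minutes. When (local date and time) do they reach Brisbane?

12:16 on September 6

Convert departure to UTC: 17:00 − 12:00 = 05:00 UTC on Sep 5.
Add 1 hour leg 1 → 06:00 UTC.
Add 5 hours 5 minutes layover in New Almaty → 11:05 UTC.
Add 5 hours and 4 minutes leg 2 → 16:09 UTC.
Add 1 hour and 23 minutes layover in Shanghai → 17:32 UTC.
Add 8 hours and 44 minutes leg 3 → 02:16 UTC (Sep 6).
Brisbane is UTC+10:00, so local arrival = 02:16 + 10:00 = 12:16 on Sep 6.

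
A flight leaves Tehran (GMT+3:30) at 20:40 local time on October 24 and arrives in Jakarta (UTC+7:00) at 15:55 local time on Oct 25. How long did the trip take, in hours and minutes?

Departure in UTC: 20:40 − 3:30 = 17:10 on Oct 24.
Arrival in UTC: 15:55 − 7:00 = 08:55 on Oct 25.
Elapsed = 08:55 − 17:10 (+1 day) = 15 hours 45 minutes.

15 hours 45 minutes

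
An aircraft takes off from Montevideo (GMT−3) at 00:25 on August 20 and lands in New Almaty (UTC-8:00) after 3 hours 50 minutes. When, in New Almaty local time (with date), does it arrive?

Convert departure to UTC: 00:25 + 3:00 = 03:25 UTC on Aug 20.
Add 3 hours and 50 minutes travel time → 07:15 UTC.
New Almaty is UTC−8:00, so local arrival = 07:15 − 8:00 = 23:15 on Aug 19.

23:15 on August 19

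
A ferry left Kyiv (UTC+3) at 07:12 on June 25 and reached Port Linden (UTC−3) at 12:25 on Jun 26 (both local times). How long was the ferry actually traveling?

35 hours 13 minutes

Departure in UTC: 07:12 − 3:00 = 04:12 on Jun 25.
Arrival in UTC: 12:25 + 3:00 = 15:25 on Jun 26.
Elapsed = 15:25 − 04:12 (+1 day) = 35 hours 13 minutes.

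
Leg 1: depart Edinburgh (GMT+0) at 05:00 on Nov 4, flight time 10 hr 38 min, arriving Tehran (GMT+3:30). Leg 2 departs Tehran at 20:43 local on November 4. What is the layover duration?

1 hour 35 minutes

Edinburgh is at UTC+0, so departure is already 05:00 UTC on Nov 4.
Add 10 hours 38 minutes flight time → 15:38 UTC.
Tehran is UTC+3:30, so local arrival = 15:38 + 3:30 = 19:08 on Nov 4.
Layover = 20:43 − 19:08 = 1 hour 35 minutes.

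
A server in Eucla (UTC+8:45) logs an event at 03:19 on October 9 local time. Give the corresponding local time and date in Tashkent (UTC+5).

23:34 on October 8

Tashkent is 3:45 behind Eucla.
Shift by the zone difference: 03:19 − 3:45 = 23:34 on Oct 8 in Tashkent.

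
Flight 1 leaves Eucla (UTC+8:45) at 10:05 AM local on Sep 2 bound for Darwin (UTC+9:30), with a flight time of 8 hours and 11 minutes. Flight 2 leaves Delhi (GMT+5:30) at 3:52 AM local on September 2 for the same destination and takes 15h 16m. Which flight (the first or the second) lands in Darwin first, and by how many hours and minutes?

Flight 1 in UTC: 10:05 AM − 8:45 = 1:20 AM on Sep 2.
+8 hours and 11 minutes → arrive 9:31 AM UTC on Sep 2.
Flight 2 in UTC: 3:52 AM − 5:30 = 10:22 PM on Sep 1.
+15 hours 16 minutes → arrive 1:38 PM UTC on Sep 2.
Flight 1 lands earlier by 4 hours 7 minutes.

the first, by 4 hours 7 minutes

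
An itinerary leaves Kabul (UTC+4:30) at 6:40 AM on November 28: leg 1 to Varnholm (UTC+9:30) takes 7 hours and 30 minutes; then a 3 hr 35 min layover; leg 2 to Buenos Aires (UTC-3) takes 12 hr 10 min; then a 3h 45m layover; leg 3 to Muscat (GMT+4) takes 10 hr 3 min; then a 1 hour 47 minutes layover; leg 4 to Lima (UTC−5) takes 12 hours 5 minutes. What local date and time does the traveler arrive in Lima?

12:05 AM on Nov 30

Convert departure to UTC: 6:40 AM − 4:30 = 2:10 AM UTC on Nov 28.
Add 7 hours 30 minutes leg 1 → 9:40 AM UTC.
Add 3 hours 35 minutes layover in Varnholm → 1:15 PM UTC.
Add 12 hours and 10 minutes leg 2 → 1:25 AM UTC (Nov 29).
Add 3 hours 45 minutes layover in Buenos Aires → 5:10 AM UTC.
Add 10 hours and 3 minutes leg 3 → 3:13 PM UTC.
Add 1 hour and 47 minutes layover in Muscat → 5:00 PM UTC.
Add 12 hours and 5 minutes leg 4 → 5:05 AM UTC (Nov 30).
Lima is UTC−5:00, so local arrival = 5:05 AM − 5:00 = 12:05 AM on Nov 30.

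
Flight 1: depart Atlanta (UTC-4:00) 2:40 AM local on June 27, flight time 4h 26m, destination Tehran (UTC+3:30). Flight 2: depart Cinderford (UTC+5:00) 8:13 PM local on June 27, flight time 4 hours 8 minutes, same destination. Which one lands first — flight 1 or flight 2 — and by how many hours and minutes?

the first, by 8 hours 15 minutes

Flight 1 in UTC: 2:40 AM + 4:00 = 6:40 AM on Jun 27.
+4 hours 26 minutes → arrive 11:06 AM UTC on Jun 27.
Flight 2 in UTC: 8:13 PM − 5:00 = 3:13 PM on Jun 27.
+4 hours and 8 minutes → arrive 7:21 PM UTC on Jun 27.
Flight 1 lands earlier by 8 hours 15 minutes.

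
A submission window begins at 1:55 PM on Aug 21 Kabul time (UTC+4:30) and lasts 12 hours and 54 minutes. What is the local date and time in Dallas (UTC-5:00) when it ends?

Convert start to UTC: 1:55 PM − 4:30 = 9:25 AM UTC on Aug 21.
Add 12 hours and 54 minutes duration → 10:19 PM UTC.
Dallas is UTC−5:00, so local end time = 10:19 PM − 5:00 = 5:19 PM on Aug 21.

5:19 PM on Aug 21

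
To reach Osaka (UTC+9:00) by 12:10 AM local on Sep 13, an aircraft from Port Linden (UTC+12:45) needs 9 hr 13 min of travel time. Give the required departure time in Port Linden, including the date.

Target arrival in UTC: 12:10 AM − 9:00 = 3:10 PM on Sep 12.
Subtract 9 hours and 13 minutes → departure 5:57 AM UTC on Sep 12.
Port Linden is UTC+12:45: 5:57 AM + 12:45 = 6:42 PM on Sep 12.

6:42 PM on Sep 12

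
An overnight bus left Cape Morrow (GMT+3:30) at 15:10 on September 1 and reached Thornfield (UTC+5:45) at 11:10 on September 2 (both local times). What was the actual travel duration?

Departure in UTC: 15:10 − 3:30 = 11:40 on Sep 1.
Arrival in UTC: 11:10 − 5:45 = 05:25 on Sep 2.
Elapsed = 05:25 − 11:40 (+1 day) = 17 hours 45 minutes.

17 hours 45 minutes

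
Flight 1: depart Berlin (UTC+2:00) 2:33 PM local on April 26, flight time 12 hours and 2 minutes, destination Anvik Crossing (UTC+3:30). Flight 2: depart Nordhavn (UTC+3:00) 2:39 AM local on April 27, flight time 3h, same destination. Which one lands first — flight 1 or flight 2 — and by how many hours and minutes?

the first, by 2 hours 4 minutes

Flight 1 in UTC: 2:33 PM − 2:00 = 12:33 PM on Apr 26.
+12 hours and 2 minutes → arrive 12:35 AM UTC on Apr 27.
Flight 2 in UTC: 2:39 AM − 3:00 = 11:39 PM on Apr 26.
+3 hours → arrive 2:39 AM UTC on Apr 27.
Flight 1 lands earlier by 2 hours 4 minutes.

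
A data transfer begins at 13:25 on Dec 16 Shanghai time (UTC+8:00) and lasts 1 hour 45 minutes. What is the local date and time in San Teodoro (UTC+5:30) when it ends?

12:40 on December 16

Convert start to UTC: 13:25 − 8:00 = 05:25 UTC on Dec 16.
Add 1 hour 45 minutes duration → 07:10 UTC.
San Teodoro is UTC+5:30, so local end time = 07:10 + 5:30 = 12:40 on Dec 16.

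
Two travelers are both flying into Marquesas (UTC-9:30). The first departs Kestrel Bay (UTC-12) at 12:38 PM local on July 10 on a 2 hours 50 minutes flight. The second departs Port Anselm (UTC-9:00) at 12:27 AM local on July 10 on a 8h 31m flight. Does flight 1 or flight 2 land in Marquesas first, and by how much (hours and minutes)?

the second, by 9 hours 30 minutes

Flight 1 in UTC: 12:38 PM + 12:00 = 12:38 AM on Jul 11.
+2 hours and 50 minutes → arrive 3:28 AM UTC on Jul 11.
Flight 2 in UTC: 12:27 AM + 9:00 = 9:27 AM on Jul 10.
+8 hours 31 minutes → arrive 5:58 PM UTC on Jul 10.
Flight 2 lands earlier by 9 hours 30 minutes.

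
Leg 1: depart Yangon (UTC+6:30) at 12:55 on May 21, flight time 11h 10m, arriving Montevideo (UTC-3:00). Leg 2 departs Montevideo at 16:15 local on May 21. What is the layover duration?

Convert departure to UTC: 12:55 − 6:30 = 06:25 UTC on May 21.
Add 11 hours and 10 minutes flight time → 17:35 UTC.
Montevideo is UTC−3:00, so local arrival = 17:35 − 3:00 = 14:35 on May 21.
Layover = 16:15 − 14:35 = 1 hour 40 minutes.

1 hour 40 minutes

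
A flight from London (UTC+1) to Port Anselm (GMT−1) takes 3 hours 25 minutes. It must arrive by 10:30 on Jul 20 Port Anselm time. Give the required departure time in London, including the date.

Target arrival in UTC: 10:30 + 1:00 = 11:30 on Jul 20.
Subtract 3 hours and 25 minutes → departure 08:05 UTC on Jul 20.
London is UTC+1:00: 08:05 + 1:00 = 09:05 on Jul 20.

09:05 on July 20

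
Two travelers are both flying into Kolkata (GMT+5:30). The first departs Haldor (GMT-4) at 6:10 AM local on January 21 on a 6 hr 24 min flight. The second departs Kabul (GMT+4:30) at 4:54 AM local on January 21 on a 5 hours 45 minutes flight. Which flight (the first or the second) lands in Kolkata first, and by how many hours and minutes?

the second, by 10 hours 25 minutes

Flight 1 in UTC: 6:10 AM + 4:00 = 10:10 AM on Jan 21.
+6 hours 24 minutes → arrive 4:34 PM UTC on Jan 21.
Flight 2 in UTC: 4:54 AM − 4:30 = 12:24 AM on Jan 21.
+5 hours and 45 minutes → arrive 6:09 AM UTC on Jan 21.
Flight 2 lands earlier by 10 hours 25 minutes.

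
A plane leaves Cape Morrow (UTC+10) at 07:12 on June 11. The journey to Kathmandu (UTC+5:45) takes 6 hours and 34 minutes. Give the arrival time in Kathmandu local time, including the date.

Convert departure to UTC: 07:12 − 10:00 = 21:12 UTC on Jun 10.
Add 6 hours 34 minutes travel time → 03:46 UTC (Jun 11).
Kathmandu is UTC+5:45, so local arrival = 03:46 + 5:45 = 09:31 on Jun 11.

09:31 on June 11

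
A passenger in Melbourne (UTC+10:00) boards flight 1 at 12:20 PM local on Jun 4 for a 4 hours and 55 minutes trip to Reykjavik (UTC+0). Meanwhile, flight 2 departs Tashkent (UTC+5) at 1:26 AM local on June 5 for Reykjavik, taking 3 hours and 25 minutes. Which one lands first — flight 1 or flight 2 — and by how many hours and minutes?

the first, by 16 hours 36 minutes

Flight 1 in UTC: 12:20 PM − 10:00 = 2:20 AM on Jun 4.
+4 hours 55 minutes → arrive 7:15 AM UTC on Jun 4.
Flight 2 in UTC: 1:26 AM − 5:00 = 8:26 PM on Jun 4.
+3 hours 25 minutes → arrive 11:51 PM UTC on Jun 4.
Flight 1 lands earlier by 16 hours 36 minutes.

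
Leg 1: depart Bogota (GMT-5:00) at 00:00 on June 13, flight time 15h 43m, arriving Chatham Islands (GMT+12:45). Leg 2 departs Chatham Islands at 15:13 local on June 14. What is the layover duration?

5 hours 45 minutes

Convert departure to UTC: 00:00 + 5:00 = 05:00 UTC on Jun 13.
Add 15 hours 43 minutes flight time → 20:43 UTC.
Chatham Islands is UTC+12:45, so local arrival = 20:43 + 12:45 = 09:28 on Jun 14.
Layover = 15:13 − 09:28 = 5 hours 45 minutes.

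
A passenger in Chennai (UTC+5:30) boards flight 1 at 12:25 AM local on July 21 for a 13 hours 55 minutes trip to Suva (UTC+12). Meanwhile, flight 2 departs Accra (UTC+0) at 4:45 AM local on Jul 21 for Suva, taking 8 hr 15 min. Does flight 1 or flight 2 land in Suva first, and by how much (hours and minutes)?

the first, by 4 hours 10 minutes

Flight 1 in UTC: 12:25 AM − 5:30 = 6:55 PM on Jul 20.
+13 hours and 55 minutes → arrive 8:50 AM UTC on Jul 21.
Flight 2 departs at 4:45 AM UTC (Jul 21).
+8 hours and 15 minutes → arrive 1:00 PM UTC on Jul 21.
Flight 1 lands earlier by 4 hours 10 minutes.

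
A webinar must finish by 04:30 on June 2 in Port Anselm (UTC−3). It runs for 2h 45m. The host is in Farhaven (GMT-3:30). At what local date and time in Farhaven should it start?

Target end time in UTC: 04:30 + 3:00 = 07:30 on Jun 2.
Subtract 2 hours 45 minutes → start 04:45 UTC on Jun 2.
Farhaven is UTC−3:30: 04:45 − 3:30 = 01:15 on Jun 2.

01:15 on Jun 2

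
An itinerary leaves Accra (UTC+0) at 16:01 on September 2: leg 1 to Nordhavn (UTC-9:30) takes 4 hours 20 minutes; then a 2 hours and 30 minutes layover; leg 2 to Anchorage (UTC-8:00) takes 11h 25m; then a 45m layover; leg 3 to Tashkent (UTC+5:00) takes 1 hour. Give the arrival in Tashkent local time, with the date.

17:01 on September 3

Accra is at UTC+0, so departure is already 16:01 UTC on Sep 2.
Add 4 hours 20 minutes leg 1 → 20:21 UTC.
Add 2 hours 30 minutes layover in Nordhavn → 22:51 UTC.
Add 11 hours 25 minutes leg 2 → 10:16 UTC (Sep 3).
Add 45 minutes layover in Anchorage → 11:01 UTC.
Add 1 hour leg 3 → 12:01 UTC.
Tashkent is UTC+5:00, so local arrival = 12:01 + 5:00 = 17:01 on Sep 3.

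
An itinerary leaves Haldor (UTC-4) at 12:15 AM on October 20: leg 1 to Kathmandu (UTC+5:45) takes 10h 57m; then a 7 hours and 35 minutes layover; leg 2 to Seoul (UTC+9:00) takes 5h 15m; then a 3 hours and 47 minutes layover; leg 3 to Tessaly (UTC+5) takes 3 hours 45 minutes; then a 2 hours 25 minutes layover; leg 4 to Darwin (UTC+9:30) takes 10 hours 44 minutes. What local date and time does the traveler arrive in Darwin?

10:13 AM on October 22

Convert departure to UTC: 12:15 AM + 4:00 = 4:15 AM UTC on Oct 20.
Add 10 hours 57 minutes leg 1 → 3:12 PM UTC.
Add 7 hours and 35 minutes layover in Kathmandu → 10:47 PM UTC.
Add 5 hours and 15 minutes leg 2 → 4:02 AM UTC (Oct 21).
Add 3 hours and 47 minutes layover in Seoul → 7:49 AM UTC.
Add 3 hours 45 minutes leg 3 → 11:34 AM UTC.
Add 2 hours 25 minutes layover in Tessaly → 1:59 PM UTC.
Add 10 hours and 44 minutes leg 4 → 12:43 AM UTC (Oct 22).
Darwin is UTC+9:30, so local arrival = 12:43 AM + 9:30 = 10:13 AM on Oct 22.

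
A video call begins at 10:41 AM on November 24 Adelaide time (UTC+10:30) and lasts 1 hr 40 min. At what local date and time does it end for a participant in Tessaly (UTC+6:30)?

Convert start to UTC: 10:41 AM − 10:30 = 12:11 AM UTC on Nov 24.
Add 1 hour 40 minutes duration → 1:51 AM UTC.
Tessaly is UTC+6:30, so local end time = 1:51 AM + 6:30 = 8:21 AM on Nov 24.

8:21 AM on Nov 24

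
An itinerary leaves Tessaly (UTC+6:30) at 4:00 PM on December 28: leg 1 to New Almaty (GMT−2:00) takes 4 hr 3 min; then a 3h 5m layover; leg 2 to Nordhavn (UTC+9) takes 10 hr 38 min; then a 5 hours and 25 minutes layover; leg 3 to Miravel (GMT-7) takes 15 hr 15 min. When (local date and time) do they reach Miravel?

Convert departure to UTC: 4:00 PM − 6:30 = 9:30 AM UTC on Dec 28.
Add 4 hours and 3 minutes leg 1 → 1:33 PM UTC.
Add 3 hours and 5 minutes layover in New Almaty → 4:38 PM UTC.
Add 10 hours 38 minutes leg 2 → 3:16 AM UTC (Dec 29).
Add 5 hours 25 minutes layover in Nordhavn → 8:41 AM UTC.
Add 15 hours 15 minutes leg 3 → 11:56 PM UTC.
Miravel is UTC−7:00, so local arrival = 11:56 PM − 7:00 = 4:56 PM on Dec 29.

4:56 PM on December 29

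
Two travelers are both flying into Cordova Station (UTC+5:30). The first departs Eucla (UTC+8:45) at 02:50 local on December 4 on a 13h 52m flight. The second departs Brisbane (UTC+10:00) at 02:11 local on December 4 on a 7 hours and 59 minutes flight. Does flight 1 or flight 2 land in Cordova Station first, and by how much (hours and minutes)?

the second, by 7 hours 47 minutes

Flight 1 in UTC: 02:50 − 8:45 = 18:05 on Dec 3.
+13 hours 52 minutes → arrive 07:57 UTC on Dec 4.
Flight 2 in UTC: 02:11 − 10:00 = 16:11 on Dec 3.
+7 hours 59 minutes → arrive 00:10 UTC on Dec 4.
Flight 2 lands earlier by 7 hours 47 minutes.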